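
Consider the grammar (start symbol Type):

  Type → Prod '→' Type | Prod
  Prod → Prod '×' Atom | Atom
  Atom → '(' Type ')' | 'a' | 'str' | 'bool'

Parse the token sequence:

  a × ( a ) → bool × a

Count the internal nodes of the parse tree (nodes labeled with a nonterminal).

13

[Type [Prod [Prod [Atom a]] × [Atom ( [Type [Prod [Atom a]]] )]] → [Type [Prod [Prod [Atom bool]] × [Atom a]]]]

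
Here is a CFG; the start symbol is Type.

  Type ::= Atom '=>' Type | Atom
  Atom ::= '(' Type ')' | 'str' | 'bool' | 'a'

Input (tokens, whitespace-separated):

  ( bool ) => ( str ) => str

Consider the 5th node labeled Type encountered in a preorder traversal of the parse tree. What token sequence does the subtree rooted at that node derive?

str

[Type [Atom ( [Type [Atom bool]] )] => [Type [Atom ( [Type [Atom str]] )] => [Type [Atom str]]]]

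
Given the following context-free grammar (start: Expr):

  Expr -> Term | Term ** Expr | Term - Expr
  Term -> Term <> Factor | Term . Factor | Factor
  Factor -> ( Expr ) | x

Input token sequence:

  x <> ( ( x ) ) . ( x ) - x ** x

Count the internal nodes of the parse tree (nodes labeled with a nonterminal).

22

[Expr [Term [Term [Term [Factor x]] <> [Factor ( [Expr [Term [Factor ( [Expr [Term [Factor x]]] )]]] )]] . [Factor ( [Expr [Term [Factor x]]] )]] - [Expr [Term [Factor x]] ** [Expr [Term [Factor x]]]]]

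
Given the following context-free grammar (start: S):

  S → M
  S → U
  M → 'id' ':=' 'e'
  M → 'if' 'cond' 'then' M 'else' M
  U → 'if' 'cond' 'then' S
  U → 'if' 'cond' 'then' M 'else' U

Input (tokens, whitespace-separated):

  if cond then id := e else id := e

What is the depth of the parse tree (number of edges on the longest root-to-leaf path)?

[S [M if cond then [M id := e] else [M id := e]]]

3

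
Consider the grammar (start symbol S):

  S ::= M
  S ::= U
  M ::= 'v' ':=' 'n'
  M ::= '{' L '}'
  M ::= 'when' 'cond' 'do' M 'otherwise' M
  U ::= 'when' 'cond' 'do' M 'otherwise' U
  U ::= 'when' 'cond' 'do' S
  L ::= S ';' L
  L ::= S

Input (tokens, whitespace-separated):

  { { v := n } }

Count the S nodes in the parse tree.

3

[S [M { [L [S [M { [L [S [M v := n]]] }]]] }]]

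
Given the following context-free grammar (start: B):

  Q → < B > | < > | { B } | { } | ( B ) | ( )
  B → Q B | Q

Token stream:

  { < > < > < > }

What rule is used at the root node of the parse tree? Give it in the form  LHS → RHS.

[B [Q { [B [Q < >] [B [Q < >] [B [Q < >]]]] }]]

B → Q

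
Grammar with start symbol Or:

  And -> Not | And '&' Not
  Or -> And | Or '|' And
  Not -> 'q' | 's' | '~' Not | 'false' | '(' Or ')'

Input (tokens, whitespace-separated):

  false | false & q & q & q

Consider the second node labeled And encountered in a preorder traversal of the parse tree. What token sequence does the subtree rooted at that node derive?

[Or [Or [And [Not false]]] | [And [And [And [And [Not false]] & [Not q]] & [Not q]] & [Not q]]]

false & q & q & q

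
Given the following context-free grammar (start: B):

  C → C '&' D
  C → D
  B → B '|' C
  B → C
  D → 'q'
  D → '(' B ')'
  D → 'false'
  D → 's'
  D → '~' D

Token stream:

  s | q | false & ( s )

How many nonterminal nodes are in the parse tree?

[B [B [B [C [D s]]] | [C [D q]]] | [C [C [D false]] & [D ( [B [C [D s]]] )]]]

14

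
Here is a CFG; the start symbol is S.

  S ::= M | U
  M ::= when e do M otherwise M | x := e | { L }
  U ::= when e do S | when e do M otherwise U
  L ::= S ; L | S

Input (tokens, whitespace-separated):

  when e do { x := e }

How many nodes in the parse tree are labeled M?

2

[S [U when e do [S [M { [L [S [M x := e]]] }]]]]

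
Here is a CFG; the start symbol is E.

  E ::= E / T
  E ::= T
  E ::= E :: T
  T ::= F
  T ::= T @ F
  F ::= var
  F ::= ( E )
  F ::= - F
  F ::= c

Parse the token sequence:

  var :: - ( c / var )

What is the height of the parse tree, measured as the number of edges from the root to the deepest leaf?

8

[E [E [T [F var]]] :: [T [F - [F ( [E [E [T [F c]]] / [T [F var]]] )]]]]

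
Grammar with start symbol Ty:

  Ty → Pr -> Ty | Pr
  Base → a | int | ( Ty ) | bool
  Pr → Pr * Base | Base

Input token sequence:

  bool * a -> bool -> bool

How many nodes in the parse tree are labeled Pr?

[Ty [Pr [Pr [Base bool]] * [Base a]] -> [Ty [Pr [Base bool]] -> [Ty [Pr [Base bool]]]]]

4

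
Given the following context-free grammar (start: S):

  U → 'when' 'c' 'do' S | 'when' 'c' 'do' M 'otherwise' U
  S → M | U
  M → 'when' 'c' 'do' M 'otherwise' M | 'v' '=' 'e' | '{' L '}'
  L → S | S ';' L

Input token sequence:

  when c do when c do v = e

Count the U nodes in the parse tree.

[S [U when c do [S [U when c do [S [M v = e]]]]]]

2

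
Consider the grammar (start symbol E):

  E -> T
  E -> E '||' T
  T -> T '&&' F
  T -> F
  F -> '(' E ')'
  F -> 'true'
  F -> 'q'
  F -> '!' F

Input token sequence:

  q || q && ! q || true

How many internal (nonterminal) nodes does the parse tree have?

[E [E [E [T [F q]]] || [T [T [F q]] && [F ! [F q]]]] || [T [F true]]]

12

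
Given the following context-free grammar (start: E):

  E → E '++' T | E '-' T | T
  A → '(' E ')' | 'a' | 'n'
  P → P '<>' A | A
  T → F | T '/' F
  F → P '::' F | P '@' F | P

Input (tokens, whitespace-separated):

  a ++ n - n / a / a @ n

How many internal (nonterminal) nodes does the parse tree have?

26

[E [E [E [T [F [P [A a]]]]] ++ [T [F [P [A n]]]]] - [T [T [T [F [P [A n]]]] / [F [P [A a]]]] / [F [P [A a]] @ [F [P [A n]]]]]]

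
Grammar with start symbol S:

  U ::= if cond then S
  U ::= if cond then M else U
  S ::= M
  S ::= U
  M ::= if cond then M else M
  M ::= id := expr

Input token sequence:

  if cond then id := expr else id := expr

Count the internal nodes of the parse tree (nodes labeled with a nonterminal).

[S [M if cond then [M id := expr] else [M id := expr]]]

4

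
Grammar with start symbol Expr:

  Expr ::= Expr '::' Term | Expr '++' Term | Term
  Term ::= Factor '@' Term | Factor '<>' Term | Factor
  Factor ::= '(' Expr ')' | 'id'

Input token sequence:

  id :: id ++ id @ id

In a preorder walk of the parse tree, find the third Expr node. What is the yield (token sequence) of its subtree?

id

[Expr [Expr [Expr [Term [Factor id]]] :: [Term [Factor id]]] ++ [Term [Factor id] @ [Term [Factor id]]]]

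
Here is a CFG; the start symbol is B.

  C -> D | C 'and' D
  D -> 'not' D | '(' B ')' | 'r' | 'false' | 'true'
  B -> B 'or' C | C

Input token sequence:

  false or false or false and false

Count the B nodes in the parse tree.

3

[B [B [B [C [D false]]] or [C [D false]]] or [C [C [D false]] and [D false]]]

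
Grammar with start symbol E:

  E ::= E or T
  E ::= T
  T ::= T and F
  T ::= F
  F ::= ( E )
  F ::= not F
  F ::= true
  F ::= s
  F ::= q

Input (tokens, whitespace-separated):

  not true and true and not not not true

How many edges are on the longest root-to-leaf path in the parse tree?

[E [T [T [T [F not [F true]]] and [F true]] and [F not [F not [F not [F true]]]]]]

6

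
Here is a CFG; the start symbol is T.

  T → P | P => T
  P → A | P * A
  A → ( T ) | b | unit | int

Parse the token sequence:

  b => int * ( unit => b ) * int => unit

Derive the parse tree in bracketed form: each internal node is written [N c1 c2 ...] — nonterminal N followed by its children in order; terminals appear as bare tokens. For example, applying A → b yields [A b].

[T [P [A b]] => [T [P [P [P [A int]] * [A ( [T [P [A unit]] => [T [P [A b]]]] )]] * [A int]] => [T [P [A unit]]]]]

T
P => T
A => T
b => T
b => P => T
b => P * A => T
b => P * A * A => T
b => A * A * A => T
b => int * A * A => T
b => int * ( T ) * A => T
b => int * ( P => T ) * A => T
b => int * ( A => T ) * A => T
b => int * ( unit => T ) * A => T
b => int * ( unit => P ) * A => T
b => int * ( unit => A ) * A => T
b => int * ( unit => b ) * A => T
b => int * ( unit => b ) * int => T
b => int * ( unit => b ) * int => P
b => int * ( unit => b ) * int => A
b => int * ( unit => b ) * int => unit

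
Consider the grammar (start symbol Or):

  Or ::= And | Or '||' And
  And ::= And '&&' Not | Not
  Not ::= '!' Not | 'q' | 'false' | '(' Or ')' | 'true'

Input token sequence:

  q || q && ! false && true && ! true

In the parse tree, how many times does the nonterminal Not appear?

[Or [Or [And [Not q]]] || [And [And [And [And [Not q]] && [Not ! [Not false]]] && [Not true]] && [Not ! [Not true]]]]

7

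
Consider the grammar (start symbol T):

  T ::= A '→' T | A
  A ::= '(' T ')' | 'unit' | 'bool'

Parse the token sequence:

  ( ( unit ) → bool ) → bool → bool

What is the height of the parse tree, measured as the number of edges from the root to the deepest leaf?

[T [A ( [T [A ( [T [A unit]] )] → [T [A bool]]] )] → [T [A bool] → [T [A bool]]]]

6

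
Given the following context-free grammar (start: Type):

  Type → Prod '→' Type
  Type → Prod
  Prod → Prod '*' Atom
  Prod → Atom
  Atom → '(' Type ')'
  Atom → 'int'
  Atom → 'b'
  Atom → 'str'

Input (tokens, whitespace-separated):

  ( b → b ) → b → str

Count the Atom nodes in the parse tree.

5

[Type [Prod [Atom ( [Type [Prod [Atom b]] → [Type [Prod [Atom b]]]] )]] → [Type [Prod [Atom b]] → [Type [Prod [Atom str]]]]]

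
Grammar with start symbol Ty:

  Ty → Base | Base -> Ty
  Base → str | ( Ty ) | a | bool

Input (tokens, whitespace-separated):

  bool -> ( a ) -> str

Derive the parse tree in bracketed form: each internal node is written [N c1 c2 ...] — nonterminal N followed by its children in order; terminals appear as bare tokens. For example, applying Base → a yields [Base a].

[Ty [Base bool] -> [Ty [Base ( [Ty [Base a]] )] -> [Ty [Base str]]]]

Ty
Base -> Ty
bool -> Ty
bool -> Base -> Ty
bool -> ( Ty ) -> Ty
bool -> ( Base ) -> Ty
bool -> ( a ) -> Ty
bool -> ( a ) -> Base
bool -> ( a ) -> str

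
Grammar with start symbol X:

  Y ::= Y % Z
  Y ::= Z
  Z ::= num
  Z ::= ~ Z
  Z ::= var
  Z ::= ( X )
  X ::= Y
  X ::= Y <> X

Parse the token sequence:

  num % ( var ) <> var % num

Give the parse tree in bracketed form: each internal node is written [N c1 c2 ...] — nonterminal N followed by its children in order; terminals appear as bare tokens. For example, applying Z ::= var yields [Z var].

X
Y <> X
Y % Z <> X
Z % Z <> X
num % Z <> X
num % ( X ) <> X
num % ( Y ) <> X
num % ( Z ) <> X
num % ( var ) <> X
num % ( var ) <> Y
num % ( var ) <> Y % Z
num % ( var ) <> Z % Z
num % ( var ) <> var % Z
num % ( var ) <> var % num

[X [Y [Y [Z num]] % [Z ( [X [Y [Z var]]] )]] <> [X [Y [Y [Z var]] % [Z num]]]]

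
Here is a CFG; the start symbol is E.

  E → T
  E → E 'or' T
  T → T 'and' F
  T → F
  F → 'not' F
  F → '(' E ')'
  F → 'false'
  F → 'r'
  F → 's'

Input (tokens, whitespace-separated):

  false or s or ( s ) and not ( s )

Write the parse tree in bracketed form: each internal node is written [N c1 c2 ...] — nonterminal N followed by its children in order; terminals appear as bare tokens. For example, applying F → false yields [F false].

E
E or T
E or T or T
T or T or T
F or T or T
false or T or T
false or F or T
false or s or T
false or s or T and F
false or s or F and F
false or s or ( E ) and F
false or s or ( T ) and F
false or s or ( F ) and F
false or s or ( s ) and F
false or s or ( s ) and not F
false or s or ( s ) and not ( E )
false or s or ( s ) and not ( T )
false or s or ( s ) and not ( F )
false or s or ( s ) and not ( s )

[E [E [E [T [F false]]] or [T [F s]]] or [T [T [F ( [E [T [F s]]] )]] and [F not [F ( [E [T [F s]]] )]]]]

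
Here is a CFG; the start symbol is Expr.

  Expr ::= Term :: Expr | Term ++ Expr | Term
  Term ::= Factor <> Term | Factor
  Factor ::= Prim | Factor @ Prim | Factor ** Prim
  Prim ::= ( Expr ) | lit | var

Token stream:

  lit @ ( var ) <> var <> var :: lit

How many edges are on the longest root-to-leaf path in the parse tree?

8

[Expr [Term [Factor [Factor [Prim lit]] @ [Prim ( [Expr [Term [Factor [Prim var]]]] )]] <> [Term [Factor [Prim var]] <> [Term [Factor [Prim var]]]]] :: [Expr [Term [Factor [Prim lit]]]]]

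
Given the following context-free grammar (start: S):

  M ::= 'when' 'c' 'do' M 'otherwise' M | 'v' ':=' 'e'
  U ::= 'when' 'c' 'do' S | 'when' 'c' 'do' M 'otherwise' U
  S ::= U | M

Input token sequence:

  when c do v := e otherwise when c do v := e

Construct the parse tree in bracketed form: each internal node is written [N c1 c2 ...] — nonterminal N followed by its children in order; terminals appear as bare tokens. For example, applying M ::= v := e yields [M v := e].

S
U
when c do M otherwise U
when c do v := e otherwise U
when c do v := e otherwise when c do S
when c do v := e otherwise when c do M
when c do v := e otherwise when c do v := e

[S [U when c do [M v := e] otherwise [U when c do [S [M v := e]]]]]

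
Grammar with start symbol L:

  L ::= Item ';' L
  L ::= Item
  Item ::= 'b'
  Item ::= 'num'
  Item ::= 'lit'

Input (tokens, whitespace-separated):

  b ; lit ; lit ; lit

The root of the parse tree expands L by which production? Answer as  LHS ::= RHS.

L ::= Item ';' L

[L [Item b] ; [L [Item lit] ; [L [Item lit] ; [L [Item lit]]]]]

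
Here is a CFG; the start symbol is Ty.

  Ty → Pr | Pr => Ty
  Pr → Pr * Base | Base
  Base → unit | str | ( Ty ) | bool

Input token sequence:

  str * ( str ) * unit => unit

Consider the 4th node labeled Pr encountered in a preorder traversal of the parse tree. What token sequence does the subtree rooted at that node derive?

str

[Ty [Pr [Pr [Pr [Base str]] * [Base ( [Ty [Pr [Base str]]] )]] * [Base unit]] => [Ty [Pr [Base unit]]]]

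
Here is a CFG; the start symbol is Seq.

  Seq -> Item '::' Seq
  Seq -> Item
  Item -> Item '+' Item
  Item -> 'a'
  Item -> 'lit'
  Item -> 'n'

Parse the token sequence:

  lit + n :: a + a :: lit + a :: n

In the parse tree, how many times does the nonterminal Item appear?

10

[Seq [Item [Item lit] + [Item n]] :: [Seq [Item [Item a] + [Item a]] :: [Seq [Item [Item lit] + [Item a]] :: [Seq [Item n]]]]]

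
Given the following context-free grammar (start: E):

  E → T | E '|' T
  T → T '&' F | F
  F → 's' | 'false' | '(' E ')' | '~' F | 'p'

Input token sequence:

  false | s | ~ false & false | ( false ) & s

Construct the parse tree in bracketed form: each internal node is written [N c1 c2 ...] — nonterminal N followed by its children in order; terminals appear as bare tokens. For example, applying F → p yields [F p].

[E [E [E [E [T [F false]]] | [T [F s]]] | [T [T [F ~ [F false]]] & [F false]]] | [T [T [F ( [E [T [F false]]] )]] & [F s]]]

E
E | T
E | T | T
E | T | T | T
T | T | T | T
F | T | T | T
false | T | T | T
false | F | T | T
false | s | T | T
false | s | T & F | T
false | s | F & F | T
false | s | ~ F & F | T
false | s | ~ false & F | T
false | s | ~ false & false | T
false | s | ~ false & false | T & F
false | s | ~ false & false | F & F
false | s | ~ false & false | ( E ) & F
false | s | ~ false & false | ( T ) & F
false | s | ~ false & false | ( F ) & F
false | s | ~ false & false | ( false ) & F
false | s | ~ false & false | ( false ) & s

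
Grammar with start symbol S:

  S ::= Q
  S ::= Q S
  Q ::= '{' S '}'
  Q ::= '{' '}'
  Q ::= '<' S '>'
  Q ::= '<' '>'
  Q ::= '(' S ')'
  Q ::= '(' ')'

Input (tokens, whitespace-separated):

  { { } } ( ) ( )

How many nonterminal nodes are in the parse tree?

8

[S [Q { [S [Q { }]] }] [S [Q ( )] [S [Q ( )]]]]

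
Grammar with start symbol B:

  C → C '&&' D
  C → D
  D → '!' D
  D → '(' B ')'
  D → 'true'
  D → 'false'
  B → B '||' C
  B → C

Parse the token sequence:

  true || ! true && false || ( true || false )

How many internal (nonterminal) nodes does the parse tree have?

[B [B [B [C [D true]]] || [C [C [D ! [D true]]] && [D false]]] || [C [D ( [B [B [C [D true]]] || [C [D false]]] )]]]

18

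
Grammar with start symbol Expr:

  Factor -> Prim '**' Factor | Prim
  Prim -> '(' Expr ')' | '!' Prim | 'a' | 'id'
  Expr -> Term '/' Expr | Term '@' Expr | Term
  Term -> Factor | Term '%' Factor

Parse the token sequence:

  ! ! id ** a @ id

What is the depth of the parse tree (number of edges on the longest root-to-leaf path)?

[Expr [Term [Factor [Prim ! [Prim ! [Prim id]]] ** [Factor [Prim a]]]] @ [Expr [Term [Factor [Prim id]]]]]

6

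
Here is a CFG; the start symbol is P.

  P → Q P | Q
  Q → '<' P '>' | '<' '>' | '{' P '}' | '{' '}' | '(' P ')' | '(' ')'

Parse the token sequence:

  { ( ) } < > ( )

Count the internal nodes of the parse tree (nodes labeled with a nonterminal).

[P [Q { [P [Q ( )]] }] [P [Q < >] [P [Q ( )]]]]

8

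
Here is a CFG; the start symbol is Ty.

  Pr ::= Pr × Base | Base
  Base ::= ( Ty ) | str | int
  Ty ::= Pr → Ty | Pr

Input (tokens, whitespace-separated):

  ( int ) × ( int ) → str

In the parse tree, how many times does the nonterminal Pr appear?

[Ty [Pr [Pr [Base ( [Ty [Pr [Base int]]] )]] × [Base ( [Ty [Pr [Base int]]] )]] → [Ty [Pr [Base str]]]]

5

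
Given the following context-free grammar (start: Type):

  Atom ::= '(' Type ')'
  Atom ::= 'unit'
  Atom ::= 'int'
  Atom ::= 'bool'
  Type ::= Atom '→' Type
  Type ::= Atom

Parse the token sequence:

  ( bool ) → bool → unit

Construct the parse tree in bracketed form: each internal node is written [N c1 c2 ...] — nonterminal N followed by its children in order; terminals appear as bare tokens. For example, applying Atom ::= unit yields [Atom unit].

Type
Atom → Type
( Type ) → Type
( Atom ) → Type
( bool ) → Type
( bool ) → Atom → Type
( bool ) → bool → Type
( bool ) → bool → Atom
( bool ) → bool → unit

[Type [Atom ( [Type [Atom bool]] )] → [Type [Atom bool] → [Type [Atom unit]]]]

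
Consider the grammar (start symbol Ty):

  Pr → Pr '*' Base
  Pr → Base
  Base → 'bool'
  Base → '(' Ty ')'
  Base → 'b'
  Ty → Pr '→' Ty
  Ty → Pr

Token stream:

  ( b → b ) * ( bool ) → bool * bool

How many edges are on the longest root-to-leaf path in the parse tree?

[Ty [Pr [Pr [Base ( [Ty [Pr [Base b]] → [Ty [Pr [Base b]]]] )]] * [Base ( [Ty [Pr [Base bool]]] )]] → [Ty [Pr [Pr [Base bool]] * [Base bool]]]]

8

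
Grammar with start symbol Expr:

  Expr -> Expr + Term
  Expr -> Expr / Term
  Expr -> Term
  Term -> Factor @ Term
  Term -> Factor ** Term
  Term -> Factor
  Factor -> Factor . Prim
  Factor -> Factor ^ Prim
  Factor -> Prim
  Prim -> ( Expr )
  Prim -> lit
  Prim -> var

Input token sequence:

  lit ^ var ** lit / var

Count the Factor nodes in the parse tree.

4

[Expr [Expr [Term [Factor [Factor [Prim lit]] ^ [Prim var]] ** [Term [Factor [Prim lit]]]]] / [Term [Factor [Prim var]]]]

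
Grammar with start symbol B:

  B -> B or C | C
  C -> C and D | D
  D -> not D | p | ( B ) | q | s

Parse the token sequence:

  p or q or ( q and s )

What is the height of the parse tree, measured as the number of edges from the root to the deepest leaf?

7

[B [B [B [C [D p]]] or [C [D q]]] or [C [D ( [B [C [C [D q]] and [D s]]] )]]]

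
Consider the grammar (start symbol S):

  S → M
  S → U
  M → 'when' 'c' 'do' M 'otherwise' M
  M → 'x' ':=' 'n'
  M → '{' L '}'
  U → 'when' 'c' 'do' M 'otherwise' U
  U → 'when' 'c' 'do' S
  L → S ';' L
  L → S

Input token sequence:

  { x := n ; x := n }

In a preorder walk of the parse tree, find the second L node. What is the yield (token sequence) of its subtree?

[S [M { [L [S [M x := n]] ; [L [S [M x := n]]]] }]]

x := n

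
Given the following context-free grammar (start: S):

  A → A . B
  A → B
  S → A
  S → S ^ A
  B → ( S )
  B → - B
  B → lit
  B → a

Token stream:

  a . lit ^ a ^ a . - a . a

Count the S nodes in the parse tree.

[S [S [S [A [A [B a]] . [B lit]]] ^ [A [B a]]] ^ [A [A [A [B a]] . [B - [B a]]] . [B a]]]

3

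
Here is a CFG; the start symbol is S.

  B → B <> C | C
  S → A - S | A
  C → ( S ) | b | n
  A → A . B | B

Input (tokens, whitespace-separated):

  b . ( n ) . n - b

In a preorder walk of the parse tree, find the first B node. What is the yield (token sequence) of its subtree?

b

[S [A [A [A [B [C b]]] . [B [C ( [S [A [B [C n]]]] )]]] . [B [C n]]] - [S [A [B [C b]]]]]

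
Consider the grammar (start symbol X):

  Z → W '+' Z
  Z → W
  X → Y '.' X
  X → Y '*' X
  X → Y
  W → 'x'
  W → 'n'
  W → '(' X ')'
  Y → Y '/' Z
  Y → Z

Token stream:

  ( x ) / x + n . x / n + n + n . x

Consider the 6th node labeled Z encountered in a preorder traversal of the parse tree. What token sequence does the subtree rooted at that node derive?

[X [Y [Y [Z [W ( [X [Y [Z [W x]]]] )]]] / [Z [W x] + [Z [W n]]]] . [X [Y [Y [Z [W x]]] / [Z [W n] + [Z [W n] + [Z [W n]]]]] . [X [Y [Z [W x]]]]]]

n + n + n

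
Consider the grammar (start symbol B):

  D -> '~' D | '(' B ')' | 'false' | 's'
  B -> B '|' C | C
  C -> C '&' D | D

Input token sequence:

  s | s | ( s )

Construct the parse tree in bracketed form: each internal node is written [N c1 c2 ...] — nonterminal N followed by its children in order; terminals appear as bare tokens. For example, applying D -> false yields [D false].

[B [B [B [C [D s]]] | [C [D s]]] | [C [D ( [B [C [D s]]] )]]]

B
B | C
B | C | C
C | C | C
D | C | C
s | C | C
s | D | C
s | s | C
s | s | D
s | s | ( B )
s | s | ( C )
s | s | ( D )
s | s | ( s )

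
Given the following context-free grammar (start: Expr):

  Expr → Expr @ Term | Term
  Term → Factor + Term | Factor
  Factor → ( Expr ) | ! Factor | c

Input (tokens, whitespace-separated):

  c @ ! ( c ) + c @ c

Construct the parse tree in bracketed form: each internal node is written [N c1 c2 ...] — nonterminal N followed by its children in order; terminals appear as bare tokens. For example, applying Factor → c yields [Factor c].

Expr
Expr @ Term
Expr @ Term @ Term
Term @ Term @ Term
Factor @ Term @ Term
c @ Term @ Term
c @ Factor + Term @ Term
c @ ! Factor + Term @ Term
c @ ! ( Expr ) + Term @ Term
c @ ! ( Term ) + Term @ Term
c @ ! ( Factor ) + Term @ Term
c @ ! ( c ) + Term @ Term
c @ ! ( c ) + Factor @ Term
c @ ! ( c ) + c @ Term
c @ ! ( c ) + c @ Factor
c @ ! ( c ) + c @ c

[Expr [Expr [Expr [Term [Factor c]]] @ [Term [Factor ! [Factor ( [Expr [Term [Factor c]]] )]] + [Term [Factor c]]]] @ [Term [Factor c]]]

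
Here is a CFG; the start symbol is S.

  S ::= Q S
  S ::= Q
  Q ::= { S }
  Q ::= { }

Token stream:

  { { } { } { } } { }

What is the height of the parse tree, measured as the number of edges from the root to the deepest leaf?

[S [Q { [S [Q { }] [S [Q { }] [S [Q { }]]]] }] [S [Q { }]]]

6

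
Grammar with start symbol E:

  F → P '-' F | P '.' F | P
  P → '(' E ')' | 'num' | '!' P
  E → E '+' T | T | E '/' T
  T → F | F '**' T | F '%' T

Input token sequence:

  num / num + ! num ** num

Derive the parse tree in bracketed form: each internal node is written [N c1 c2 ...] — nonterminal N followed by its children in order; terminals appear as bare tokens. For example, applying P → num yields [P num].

[E [E [E [T [F [P num]]]] / [T [F [P num]]]] + [T [F [P ! [P num]]] ** [T [F [P num]]]]]

E
E + T
E / T + T
T / T + T
F / T + T
P / T + T
num / T + T
num / F + T
num / P + T
num / num + T
num / num + F ** T
num / num + P ** T
num / num + ! P ** T
num / num + ! num ** T
num / num + ! num ** F
num / num + ! num ** P
num / num + ! num ** num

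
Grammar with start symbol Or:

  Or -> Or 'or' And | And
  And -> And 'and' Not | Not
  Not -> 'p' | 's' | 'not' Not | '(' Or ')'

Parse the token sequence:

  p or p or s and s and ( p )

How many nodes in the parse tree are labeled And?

[Or [Or [Or [And [Not p]]] or [And [Not p]]] or [And [And [And [Not s]] and [Not s]] and [Not ( [Or [And [Not p]]] )]]]

6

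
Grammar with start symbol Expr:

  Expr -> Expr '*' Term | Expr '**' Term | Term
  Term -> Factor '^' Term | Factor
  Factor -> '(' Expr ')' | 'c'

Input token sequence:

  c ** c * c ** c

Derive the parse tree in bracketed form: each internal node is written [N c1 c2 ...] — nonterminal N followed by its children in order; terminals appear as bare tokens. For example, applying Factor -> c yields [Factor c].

[Expr [Expr [Expr [Expr [Term [Factor c]]] ** [Term [Factor c]]] * [Term [Factor c]]] ** [Term [Factor c]]]

Expr
Expr ** Term
Expr * Term ** Term
Expr ** Term * Term ** Term
Term ** Term * Term ** Term
Factor ** Term * Term ** Term
c ** Term * Term ** Term
c ** Factor * Term ** Term
c ** c * Term ** Term
c ** c * Factor ** Term
c ** c * c ** Term
c ** c * c ** Factor
c ** c * c ** c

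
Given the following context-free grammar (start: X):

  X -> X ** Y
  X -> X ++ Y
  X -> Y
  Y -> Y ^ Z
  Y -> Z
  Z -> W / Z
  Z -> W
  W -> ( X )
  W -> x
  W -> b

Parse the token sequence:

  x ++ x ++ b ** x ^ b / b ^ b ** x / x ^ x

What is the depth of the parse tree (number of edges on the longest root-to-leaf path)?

8

[X [X [X [X [X [Y [Z [W x]]]] ++ [Y [Z [W x]]]] ++ [Y [Z [W b]]]] ** [Y [Y [Y [Z [W x]]] ^ [Z [W b] / [Z [W b]]]] ^ [Z [W b]]]] ** [Y [Y [Z [W x] / [Z [W x]]]] ^ [Z [W x]]]]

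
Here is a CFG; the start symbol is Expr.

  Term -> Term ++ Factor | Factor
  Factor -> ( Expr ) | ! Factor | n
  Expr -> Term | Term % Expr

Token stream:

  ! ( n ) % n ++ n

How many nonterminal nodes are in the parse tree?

[Expr [Term [Factor ! [Factor ( [Expr [Term [Factor n]]] )]]] % [Expr [Term [Term [Factor n]] ++ [Factor n]]]]

12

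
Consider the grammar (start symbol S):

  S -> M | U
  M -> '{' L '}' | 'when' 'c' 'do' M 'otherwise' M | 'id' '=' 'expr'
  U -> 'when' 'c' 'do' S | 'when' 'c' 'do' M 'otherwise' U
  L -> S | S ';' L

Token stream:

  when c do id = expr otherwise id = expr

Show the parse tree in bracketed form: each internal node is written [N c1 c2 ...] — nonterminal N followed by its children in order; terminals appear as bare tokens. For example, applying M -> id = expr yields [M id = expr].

S
M
when c do M otherwise M
when c do id = expr otherwise M
when c do id = expr otherwise id = expr

[S [M when c do [M id = expr] otherwise [M id = expr]]]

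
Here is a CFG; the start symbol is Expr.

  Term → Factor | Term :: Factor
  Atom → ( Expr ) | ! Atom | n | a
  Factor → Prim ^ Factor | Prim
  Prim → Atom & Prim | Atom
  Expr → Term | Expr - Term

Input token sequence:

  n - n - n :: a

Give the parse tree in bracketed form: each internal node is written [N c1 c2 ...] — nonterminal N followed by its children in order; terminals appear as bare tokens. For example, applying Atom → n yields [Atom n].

Expr
Expr - Term
Expr - Term - Term
Term - Term - Term
Factor - Term - Term
Prim - Term - Term
Atom - Term - Term
n - Term - Term
n - Factor - Term
n - Prim - Term
n - Atom - Term
n - n - Term
n - n - Term :: Factor
n - n - Factor :: Factor
n - n - Prim :: Factor
n - n - Atom :: Factor
n - n - n :: Factor
n - n - n :: Prim
n - n - n :: Atom
n - n - n :: a

[Expr [Expr [Expr [Term [Factor [Prim [Atom n]]]]] - [Term [Factor [Prim [Atom n]]]]] - [Term [Term [Factor [Prim [Atom n]]]] :: [Factor [Prim [Atom a]]]]]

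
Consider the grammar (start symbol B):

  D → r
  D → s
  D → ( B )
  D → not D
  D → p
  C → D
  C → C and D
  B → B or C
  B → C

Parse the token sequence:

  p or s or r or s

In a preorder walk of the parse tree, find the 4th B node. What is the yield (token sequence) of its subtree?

[B [B [B [B [C [D p]]] or [C [D s]]] or [C [D r]]] or [C [D s]]]

p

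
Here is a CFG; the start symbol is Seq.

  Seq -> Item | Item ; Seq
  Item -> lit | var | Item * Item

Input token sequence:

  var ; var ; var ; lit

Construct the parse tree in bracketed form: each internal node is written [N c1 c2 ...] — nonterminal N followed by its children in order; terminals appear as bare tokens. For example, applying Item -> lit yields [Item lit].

Seq
Item ; Seq
var ; Seq
var ; Item ; Seq
var ; var ; Seq
var ; var ; Item ; Seq
var ; var ; var ; Seq
var ; var ; var ; Item
var ; var ; var ; lit

[Seq [Item var] ; [Seq [Item var] ; [Seq [Item var] ; [Seq [Item lit]]]]]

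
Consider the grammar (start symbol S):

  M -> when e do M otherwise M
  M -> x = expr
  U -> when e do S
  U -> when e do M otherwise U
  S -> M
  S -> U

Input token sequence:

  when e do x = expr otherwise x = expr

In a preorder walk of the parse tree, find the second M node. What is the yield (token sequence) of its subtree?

x = expr

[S [M when e do [M x = expr] otherwise [M x = expr]]]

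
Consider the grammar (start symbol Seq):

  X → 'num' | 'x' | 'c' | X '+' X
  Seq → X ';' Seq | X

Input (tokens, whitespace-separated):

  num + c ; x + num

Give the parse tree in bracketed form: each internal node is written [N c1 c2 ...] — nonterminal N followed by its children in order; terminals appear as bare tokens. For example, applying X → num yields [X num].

[Seq [X [X num] + [X c]] ; [Seq [X [X x] + [X num]]]]

Seq
X ; Seq
X + X ; Seq
num + X ; Seq
num + c ; Seq
num + c ; X
num + c ; X + X
num + c ; x + X
num + c ; x + num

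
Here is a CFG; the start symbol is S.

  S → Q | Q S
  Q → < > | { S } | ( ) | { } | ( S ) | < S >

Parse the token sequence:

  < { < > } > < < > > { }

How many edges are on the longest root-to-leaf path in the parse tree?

6

[S [Q < [S [Q { [S [Q < >]] }]] >] [S [Q < [S [Q < >]] >] [S [Q { }]]]]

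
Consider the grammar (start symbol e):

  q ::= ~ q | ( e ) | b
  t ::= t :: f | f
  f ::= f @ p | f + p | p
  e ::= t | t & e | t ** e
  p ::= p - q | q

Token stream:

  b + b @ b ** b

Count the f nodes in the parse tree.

4

[e [t [f [f [f [p [q b]]] + [p [q b]]] @ [p [q b]]]] ** [e [t [f [p [q b]]]]]]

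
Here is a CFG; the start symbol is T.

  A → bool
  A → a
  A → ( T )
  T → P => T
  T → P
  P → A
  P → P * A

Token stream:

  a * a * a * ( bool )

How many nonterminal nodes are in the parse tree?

[T [P [P [P [P [A a]] * [A a]] * [A a]] * [A ( [T [P [A bool]]] )]]]

12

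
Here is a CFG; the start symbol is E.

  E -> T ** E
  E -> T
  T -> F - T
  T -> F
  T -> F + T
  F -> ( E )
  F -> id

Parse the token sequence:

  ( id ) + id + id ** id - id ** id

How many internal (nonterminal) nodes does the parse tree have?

18

[E [T [F ( [E [T [F id]]] )] + [T [F id] + [T [F id]]]] ** [E [T [F id] - [T [F id]]] ** [E [T [F id]]]]]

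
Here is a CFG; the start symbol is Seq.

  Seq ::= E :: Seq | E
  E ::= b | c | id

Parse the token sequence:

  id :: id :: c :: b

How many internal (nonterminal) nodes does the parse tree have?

[Seq [E id] :: [Seq [E id] :: [Seq [E c] :: [Seq [E b]]]]]

8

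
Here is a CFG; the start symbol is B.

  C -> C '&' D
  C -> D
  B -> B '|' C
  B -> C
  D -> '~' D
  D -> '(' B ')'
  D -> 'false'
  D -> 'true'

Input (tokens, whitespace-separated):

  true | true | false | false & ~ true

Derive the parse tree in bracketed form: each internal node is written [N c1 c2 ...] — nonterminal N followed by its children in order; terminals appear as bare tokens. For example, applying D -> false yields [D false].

[B [B [B [B [C [D true]]] | [C [D true]]] | [C [D false]]] | [C [C [D false]] & [D ~ [D true]]]]

B
B | C
B | C | C
B | C | C | C
C | C | C | C
D | C | C | C
true | C | C | C
true | D | C | C
true | true | C | C
true | true | D | C
true | true | false | C
true | true | false | C & D
true | true | false | D & D
true | true | false | false & D
true | true | false | false & ~ D
true | true | false | false & ~ true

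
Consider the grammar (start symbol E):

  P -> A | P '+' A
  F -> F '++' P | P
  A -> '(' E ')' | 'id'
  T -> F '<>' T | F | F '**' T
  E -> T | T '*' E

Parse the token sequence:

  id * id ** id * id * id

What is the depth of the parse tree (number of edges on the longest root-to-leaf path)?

[E [T [F [P [A id]]]] * [E [T [F [P [A id]]] ** [T [F [P [A id]]]]] * [E [T [F [P [A id]]]] * [E [T [F [P [A id]]]]]]]]

8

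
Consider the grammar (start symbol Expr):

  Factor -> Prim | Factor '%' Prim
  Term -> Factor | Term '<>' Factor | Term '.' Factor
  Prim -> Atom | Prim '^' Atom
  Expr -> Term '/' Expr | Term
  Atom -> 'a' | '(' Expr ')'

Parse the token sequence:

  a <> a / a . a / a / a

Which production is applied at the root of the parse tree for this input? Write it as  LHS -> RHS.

Expr -> Term '/' Expr

[Expr [Term [Term [Factor [Prim [Atom a]]]] <> [Factor [Prim [Atom a]]]] / [Expr [Term [Term [Factor [Prim [Atom a]]]] . [Factor [Prim [Atom a]]]] / [Expr [Term [Factor [Prim [Atom a]]]] / [Expr [Term [Factor [Prim [Atom a]]]]]]]]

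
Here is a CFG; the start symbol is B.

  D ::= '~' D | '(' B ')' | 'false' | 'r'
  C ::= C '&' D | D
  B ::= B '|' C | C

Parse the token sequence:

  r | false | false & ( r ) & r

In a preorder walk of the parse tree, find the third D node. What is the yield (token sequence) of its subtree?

false

[B [B [B [C [D r]]] | [C [D false]]] | [C [C [C [D false]] & [D ( [B [C [D r]]] )]] & [D r]]]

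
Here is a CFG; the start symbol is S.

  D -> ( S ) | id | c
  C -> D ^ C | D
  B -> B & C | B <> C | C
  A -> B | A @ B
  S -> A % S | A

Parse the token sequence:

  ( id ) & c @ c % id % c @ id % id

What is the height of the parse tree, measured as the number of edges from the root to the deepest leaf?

[S [A [A [B [B [C [D ( [S [A [B [C [D id]]]]] )]]] & [C [D c]]]] @ [B [C [D c]]]] % [S [A [B [C [D id]]]] % [S [A [A [B [C [D c]]]] @ [B [C [D id]]]] % [S [A [B [C [D id]]]]]]]]

12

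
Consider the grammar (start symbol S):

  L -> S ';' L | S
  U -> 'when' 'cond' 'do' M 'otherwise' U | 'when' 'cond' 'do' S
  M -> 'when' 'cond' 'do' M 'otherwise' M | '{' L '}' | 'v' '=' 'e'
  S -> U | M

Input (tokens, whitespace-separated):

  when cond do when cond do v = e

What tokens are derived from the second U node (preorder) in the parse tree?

when cond do v = e

[S [U when cond do [S [U when cond do [S [M v = e]]]]]]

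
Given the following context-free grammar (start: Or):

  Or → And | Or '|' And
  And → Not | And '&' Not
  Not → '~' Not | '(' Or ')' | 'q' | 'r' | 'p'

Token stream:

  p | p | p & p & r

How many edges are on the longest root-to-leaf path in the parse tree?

[Or [Or [Or [And [Not p]]] | [And [Not p]]] | [And [And [And [Not p]] & [Not p]] & [Not r]]]

5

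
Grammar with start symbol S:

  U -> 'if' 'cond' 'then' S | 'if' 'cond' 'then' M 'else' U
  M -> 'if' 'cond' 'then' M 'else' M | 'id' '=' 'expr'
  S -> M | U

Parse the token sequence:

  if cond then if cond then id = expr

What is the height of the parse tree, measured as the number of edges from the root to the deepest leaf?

[S [U if cond then [S [U if cond then [S [M id = expr]]]]]]

6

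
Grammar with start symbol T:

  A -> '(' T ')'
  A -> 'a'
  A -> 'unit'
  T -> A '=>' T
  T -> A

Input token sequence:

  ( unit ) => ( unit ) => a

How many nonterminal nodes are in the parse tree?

[T [A ( [T [A unit]] )] => [T [A ( [T [A unit]] )] => [T [A a]]]]

10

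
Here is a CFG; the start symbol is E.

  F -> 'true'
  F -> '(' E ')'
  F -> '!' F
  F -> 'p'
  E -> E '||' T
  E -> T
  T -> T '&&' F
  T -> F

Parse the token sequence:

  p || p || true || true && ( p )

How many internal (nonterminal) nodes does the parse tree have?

[E [E [E [E [T [F p]]] || [T [F p]]] || [T [F true]]] || [T [T [F true]] && [F ( [E [T [F p]]] )]]]

17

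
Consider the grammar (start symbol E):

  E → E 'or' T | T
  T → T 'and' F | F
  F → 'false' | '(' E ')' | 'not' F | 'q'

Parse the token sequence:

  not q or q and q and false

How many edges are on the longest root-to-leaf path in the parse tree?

[E [E [T [F not [F q]]]] or [T [T [T [F q]] and [F q]] and [F false]]]

5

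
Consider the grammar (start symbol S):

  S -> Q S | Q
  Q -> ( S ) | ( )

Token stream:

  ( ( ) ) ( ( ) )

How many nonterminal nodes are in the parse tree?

[S [Q ( [S [Q ( )]] )] [S [Q ( [S [Q ( )]] )]]]

8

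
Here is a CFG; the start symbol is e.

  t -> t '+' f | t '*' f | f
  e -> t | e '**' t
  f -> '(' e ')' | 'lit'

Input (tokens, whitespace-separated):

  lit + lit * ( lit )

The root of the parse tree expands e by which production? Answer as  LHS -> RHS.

e -> t

[e [t [t [t [f lit]] + [f lit]] * [f ( [e [t [f lit]]] )]]]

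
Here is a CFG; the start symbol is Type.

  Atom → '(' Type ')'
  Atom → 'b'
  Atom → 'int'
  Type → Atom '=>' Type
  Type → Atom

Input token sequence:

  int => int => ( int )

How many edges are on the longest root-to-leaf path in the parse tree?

6

[Type [Atom int] => [Type [Atom int] => [Type [Atom ( [Type [Atom int]] )]]]]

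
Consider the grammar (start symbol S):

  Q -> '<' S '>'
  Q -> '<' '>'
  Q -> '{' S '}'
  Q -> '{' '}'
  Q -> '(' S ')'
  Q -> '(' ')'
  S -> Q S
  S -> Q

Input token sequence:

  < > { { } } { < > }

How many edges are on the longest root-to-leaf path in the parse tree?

6

[S [Q < >] [S [Q { [S [Q { }]] }] [S [Q { [S [Q < >]] }]]]]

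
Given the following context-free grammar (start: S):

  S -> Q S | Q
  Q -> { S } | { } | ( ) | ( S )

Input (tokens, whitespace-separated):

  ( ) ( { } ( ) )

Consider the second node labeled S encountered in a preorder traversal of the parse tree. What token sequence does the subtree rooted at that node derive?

[S [Q ( )] [S [Q ( [S [Q { }] [S [Q ( )]]] )]]]

( { } ( ) )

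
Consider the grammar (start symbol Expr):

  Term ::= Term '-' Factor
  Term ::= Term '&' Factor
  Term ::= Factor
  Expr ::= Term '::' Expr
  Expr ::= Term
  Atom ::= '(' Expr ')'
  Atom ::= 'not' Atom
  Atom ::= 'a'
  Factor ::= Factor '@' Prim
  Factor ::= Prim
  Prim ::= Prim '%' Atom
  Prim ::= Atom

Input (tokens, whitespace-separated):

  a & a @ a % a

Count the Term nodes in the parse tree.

[Expr [Term [Term [Factor [Prim [Atom a]]]] & [Factor [Factor [Prim [Atom a]]] @ [Prim [Prim [Atom a]] % [Atom a]]]]]

2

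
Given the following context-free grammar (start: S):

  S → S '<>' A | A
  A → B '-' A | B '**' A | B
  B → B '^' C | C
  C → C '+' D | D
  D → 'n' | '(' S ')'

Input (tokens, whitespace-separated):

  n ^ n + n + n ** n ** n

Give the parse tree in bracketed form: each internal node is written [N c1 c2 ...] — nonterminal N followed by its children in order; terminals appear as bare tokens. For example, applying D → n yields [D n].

[S [A [B [B [C [D n]]] ^ [C [C [C [D n]] + [D n]] + [D n]]] ** [A [B [C [D n]]] ** [A [B [C [D n]]]]]]]

S
A
B ** A
B ^ C ** A
C ^ C ** A
D ^ C ** A
n ^ C ** A
n ^ C + D ** A
n ^ C + D + D ** A
n ^ D + D + D ** A
n ^ n + D + D ** A
n ^ n + n + D ** A
n ^ n + n + n ** A
n ^ n + n + n ** B ** A
n ^ n + n + n ** C ** A
n ^ n + n + n ** D ** A
n ^ n + n + n ** n ** A
n ^ n + n + n ** n ** B
n ^ n + n + n ** n ** C
n ^ n + n + n ** n ** D
n ^ n + n + n ** n ** n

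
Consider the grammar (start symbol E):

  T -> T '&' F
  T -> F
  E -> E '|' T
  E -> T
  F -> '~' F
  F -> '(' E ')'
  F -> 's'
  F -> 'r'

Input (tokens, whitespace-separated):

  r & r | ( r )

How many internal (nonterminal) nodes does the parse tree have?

[E [E [T [T [F r]] & [F r]]] | [T [F ( [E [T [F r]]] )]]]

11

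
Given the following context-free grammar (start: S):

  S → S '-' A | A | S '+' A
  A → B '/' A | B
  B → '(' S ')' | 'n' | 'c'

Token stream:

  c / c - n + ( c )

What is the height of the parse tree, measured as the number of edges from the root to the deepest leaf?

6

[S [S [S [A [B c] / [A [B c]]]] - [A [B n]]] + [A [B ( [S [A [B c]]] )]]]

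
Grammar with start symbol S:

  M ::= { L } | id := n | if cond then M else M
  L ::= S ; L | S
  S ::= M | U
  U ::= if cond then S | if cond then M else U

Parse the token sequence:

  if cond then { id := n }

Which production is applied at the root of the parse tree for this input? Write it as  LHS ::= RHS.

S ::= U

[S [U if cond then [S [M { [L [S [M id := n]]] }]]]]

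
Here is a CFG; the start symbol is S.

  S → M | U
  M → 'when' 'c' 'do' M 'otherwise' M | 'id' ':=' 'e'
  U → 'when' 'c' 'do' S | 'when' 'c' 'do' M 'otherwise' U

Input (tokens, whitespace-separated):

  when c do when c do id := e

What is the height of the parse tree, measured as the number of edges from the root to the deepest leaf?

6

[S [U when c do [S [U when c do [S [M id := e]]]]]]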